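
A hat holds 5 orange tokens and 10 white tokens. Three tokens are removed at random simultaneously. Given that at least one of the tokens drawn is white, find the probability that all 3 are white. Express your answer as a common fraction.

P(all 3 white) = C(10,3)/C(15,3) = 24/91; P(at least one white) = 1 − C(5,3)/C(15,3) = 89/91.
Since 'all 3 white' ⊆ 'at least one white', P(all 3 | at least one) = 24/91 / 89/91 = 24/89 ≈ 0.2697.

24/89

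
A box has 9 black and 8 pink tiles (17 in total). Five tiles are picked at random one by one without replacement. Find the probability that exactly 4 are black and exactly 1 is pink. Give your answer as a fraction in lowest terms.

36/221

Unordered draws without replacement: count favorable combinations over C(17,5).
Favorable = C(9,4) · C(8,1) = 1008; total = C(17,5) = 6188.
P = 1008/6188 = 36/221 ≈ 0.1629.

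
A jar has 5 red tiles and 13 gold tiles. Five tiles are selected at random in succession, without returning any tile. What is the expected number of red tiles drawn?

By linearity of expectation, E[X] = Σ P(draw i is red); by symmetry each draw (even without replacement) has P(red) = 5/18.
E[X] = 5 · 5/18 = 25/18 ≈ 1.3889.

25/18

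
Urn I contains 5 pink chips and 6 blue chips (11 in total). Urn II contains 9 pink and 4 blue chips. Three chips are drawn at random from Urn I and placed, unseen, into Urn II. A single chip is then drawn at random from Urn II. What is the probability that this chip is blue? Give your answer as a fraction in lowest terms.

Condition on how many of the transferred chips are blue (from Urn I: 6 blue of 11; then Urn II has 16 total).
  0 blue: C(6,0)C(5,3)/C(11,3) = 2/33; then P = 4/16
  1 blue: C(6,1)C(5,2)/C(11,3) = 4/11; then P = 5/16
  2 blue: C(6,2)C(5,1)/C(11,3) = 5/11; then P = 6/16
  3 blue: C(6,3)C(5,0)/C(11,3) = 4/33; then P = 7/16
P(blue from Urn II) = 31/88 ≈ 0.3523.

31/88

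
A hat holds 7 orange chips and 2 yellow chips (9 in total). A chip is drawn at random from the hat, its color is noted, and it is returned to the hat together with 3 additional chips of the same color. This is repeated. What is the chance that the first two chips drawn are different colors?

Either orange then yellow, or yellow then orange; after the first draw the total is 12.
P = (7/9)·(2/12) + (2/9)·(7/12) = 7/27 ≈ 0.2593.

7/27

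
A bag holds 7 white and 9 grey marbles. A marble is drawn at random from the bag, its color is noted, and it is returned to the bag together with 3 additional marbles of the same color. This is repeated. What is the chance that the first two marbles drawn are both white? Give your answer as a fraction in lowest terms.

After a white draw the bag holds 10 white out of 19.
P = (7/16)·(10/19) = 35/152 ≈ 0.2303.

35/152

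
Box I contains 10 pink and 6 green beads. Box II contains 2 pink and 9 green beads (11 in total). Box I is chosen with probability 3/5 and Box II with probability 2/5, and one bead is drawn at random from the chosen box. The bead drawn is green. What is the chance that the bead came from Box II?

P(green | Box I) = 3/8; P(green | Box II) = 9/11.
P(green) = 3/5·3/8 + 2/5·9/11 = 243/440.
By Bayes' rule, P(Box II | green) = 18/55 / 243/440 = 16/27 ≈ 0.5926.

16/27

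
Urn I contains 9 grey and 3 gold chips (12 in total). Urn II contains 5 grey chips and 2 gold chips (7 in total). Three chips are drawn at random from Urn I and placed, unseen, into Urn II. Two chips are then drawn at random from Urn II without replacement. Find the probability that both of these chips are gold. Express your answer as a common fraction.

Condition on how many of the transferred chips are gold (from Urn I: 3 gold of 12; then Urn II has 10 total).
  0 gold: C(3,0)C(9,3)/C(12,3) = 21/55; then P = C(2,2)/C(10,2) = 1/45
  1 gold: C(3,1)C(9,2)/C(12,3) = 27/55; then P = C(3,2)/C(10,2) = 1/15
  2 gold: C(3,2)C(9,1)/C(12,3) = 27/220; then P = C(4,2)/C(10,2) = 2/15
  3 gold: C(3,3)C(9,0)/C(12,3) = 1/220; then P = C(5,2)/C(10,2) = 2/9
P(both gold) = 29/495 ≈ 0.0586.

29/495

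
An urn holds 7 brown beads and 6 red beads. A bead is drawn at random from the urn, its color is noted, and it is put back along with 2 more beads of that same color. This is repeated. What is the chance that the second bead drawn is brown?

7/13

Condition on the first draw. If first is brown (prob 7/13), second-brown has prob (9)/(15); if not (prob 6/13), it has prob 7/(15).
P = (7/13)·(9/15) + (6/13)·(7/15) = 7/13 ≈ 0.5385.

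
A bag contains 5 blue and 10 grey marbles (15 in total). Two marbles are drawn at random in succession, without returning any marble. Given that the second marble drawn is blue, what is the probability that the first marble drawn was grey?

P(first=grey and the second marble drawn is blue) = (10/15)·(5/14) = 5/21.
P(the second marble drawn is blue) = Σ over first color = 2/21 + 5/21 = 1/3.
By Bayes, P(first=grey | the second marble drawn is blue) = 5/21 / 1/3 = 5/7 ≈ 0.7143.

5/7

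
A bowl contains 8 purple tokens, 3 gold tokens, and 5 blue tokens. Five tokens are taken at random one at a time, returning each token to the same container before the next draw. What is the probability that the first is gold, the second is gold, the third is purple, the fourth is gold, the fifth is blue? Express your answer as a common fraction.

135/131072

Multiply the conditional probability of each draw in order, with replacement (the composition resets each draw).
P = (3/16) · (3/16) · (8/16) · (3/16) · (5/16) = 135/131072 ≈ 0.0010.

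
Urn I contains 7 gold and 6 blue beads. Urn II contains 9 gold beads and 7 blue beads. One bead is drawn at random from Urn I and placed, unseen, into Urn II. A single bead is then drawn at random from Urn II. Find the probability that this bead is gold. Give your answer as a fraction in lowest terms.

Condition on how many of the transferred beads are gold (from Urn I: 7 gold of 13; then Urn II has 17 total).
  0 gold: C(7,0)C(6,1)/C(13,1) = 6/13; then P = 9/17
  1 gold: C(7,1)C(6,0)/C(13,1) = 7/13; then P = 10/17
P(gold from Urn II) = 124/221 ≈ 0.5611.

124/221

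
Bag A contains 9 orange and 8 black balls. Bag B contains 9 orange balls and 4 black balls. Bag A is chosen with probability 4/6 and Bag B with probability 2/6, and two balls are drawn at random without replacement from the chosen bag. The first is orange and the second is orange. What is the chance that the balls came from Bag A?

P(E | Bag A) = 9/34; P(E | Bag B) = 6/13.
P(E) = 2/3·9/34 + 1/3·6/13 = 73/221.
By Bayes' rule, P(Bag A | E) = 3/17 / 73/221 = 39/73 ≈ 0.5342.

39/73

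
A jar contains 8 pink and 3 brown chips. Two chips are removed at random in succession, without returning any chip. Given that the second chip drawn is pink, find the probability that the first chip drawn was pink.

P(first=pink and the second chip drawn is pink) = (8/11)·(7/10) = 28/55.
P(the second chip drawn is pink) = Σ over first color = 28/55 + 12/55 = 8/11.
By Bayes, P(first=pink | the second chip drawn is pink) = 28/55 / 8/11 = 7/10 ≈ 0.7000.

7/10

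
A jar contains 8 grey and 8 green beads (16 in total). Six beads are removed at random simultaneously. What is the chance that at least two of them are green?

Sum the hypergeometric tail for j = 2,…,6 green beads.
Favorable = C(8,2)·C(8,4) + C(8,3)·C(8,3) + C(8,4)·C(8,2) + C(8,5)·C(8,1) + C(8,6)·C(8,0) = 7532; total = C(16,6) = 8008.
P = 7532/8008 = 269/286 ≈ 0.9406.

269/286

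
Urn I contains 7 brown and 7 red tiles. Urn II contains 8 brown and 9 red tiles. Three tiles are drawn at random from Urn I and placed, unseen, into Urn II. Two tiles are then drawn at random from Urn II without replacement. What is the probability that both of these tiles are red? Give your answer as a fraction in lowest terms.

261/988

Condition on how many of the transferred tiles are red (from Urn I: 7 red of 14; then Urn II has 20 total).
  0 red: C(7,0)C(7,3)/C(14,3) = 5/52; then P = C(9,2)/C(20,2) = 18/95
  1 red: C(7,1)C(7,2)/C(14,3) = 21/52; then P = C(10,2)/C(20,2) = 9/38
  2 red: C(7,2)C(7,1)/C(14,3) = 21/52; then P = C(11,2)/C(20,2) = 11/38
  3 red: C(7,3)C(7,0)/C(14,3) = 5/52; then P = C(12,2)/C(20,2) = 33/95
P(both red) = 261/988 ≈ 0.2642.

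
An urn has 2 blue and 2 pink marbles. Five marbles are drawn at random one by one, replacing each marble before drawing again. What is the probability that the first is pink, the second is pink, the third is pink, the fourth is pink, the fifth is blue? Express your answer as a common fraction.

1/32

Multiply the conditional probability of each draw in order, with replacement (the composition resets each draw).
P = (2/4) · (2/4) · (2/4) · (2/4) · (2/4) = 1/32 ≈ 0.0312.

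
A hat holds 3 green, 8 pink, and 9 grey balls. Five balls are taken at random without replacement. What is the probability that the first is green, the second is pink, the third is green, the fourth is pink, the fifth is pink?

Multiply the conditional probability of each draw in order, without replacement, so each draw removes one from its color and from the total.
P = (3/20) · (8/19) · (2/18) · (7/17) · (6/16) = 7/6460 ≈ 0.0011.

7/6460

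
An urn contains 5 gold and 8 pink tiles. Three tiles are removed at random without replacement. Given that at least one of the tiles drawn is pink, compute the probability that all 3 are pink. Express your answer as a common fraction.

P(all 3 pink) = C(8,3)/C(13,3) = 28/143; P(at least one pink) = 1 − C(5,3)/C(13,3) = 138/143.
Since 'all 3 pink' ⊆ 'at least one pink', P(all 3 | at least one) = 28/143 / 138/143 = 14/69 ≈ 0.2029.

14/69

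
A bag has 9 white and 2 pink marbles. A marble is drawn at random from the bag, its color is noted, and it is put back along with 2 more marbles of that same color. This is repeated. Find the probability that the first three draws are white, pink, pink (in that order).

24/715

Track the composition after each reinforcement of +2.
P = (9/11) · (2/13) · (4/15) = 24/715 ≈ 0.0336.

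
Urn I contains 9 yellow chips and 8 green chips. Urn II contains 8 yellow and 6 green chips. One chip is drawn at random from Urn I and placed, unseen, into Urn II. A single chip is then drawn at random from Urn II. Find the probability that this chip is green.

22/51

Condition on how many of the transferred chips are green (from Urn I: 8 green of 17; then Urn II has 15 total).
  0 green: C(8,0)C(9,1)/C(17,1) = 9/17; then P = 6/15
  1 green: C(8,1)C(9,0)/C(17,1) = 8/17; then P = 7/15
P(green from Urn II) = 22/51 ≈ 0.4314.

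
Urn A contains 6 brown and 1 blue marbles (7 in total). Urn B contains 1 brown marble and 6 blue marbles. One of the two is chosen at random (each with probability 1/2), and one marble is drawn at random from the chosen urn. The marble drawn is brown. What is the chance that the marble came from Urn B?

P(brown | Urn A) = 6/7; P(brown | Urn B) = 1/7.
P(brown) = 1/2·6/7 + 1/2·1/7 = 1/2.
By Bayes' rule, P(Urn B | brown) = 1/14 / 1/2 = 1/7 ≈ 0.1429.

1/7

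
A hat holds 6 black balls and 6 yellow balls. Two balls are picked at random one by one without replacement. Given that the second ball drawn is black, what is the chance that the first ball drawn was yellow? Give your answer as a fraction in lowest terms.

P(first=yellow and the second ball drawn is black) = (6/12)·(6/11) = 3/11.
P(the second ball drawn is black) = Σ over first color = 5/22 + 3/11 = 1/2.
By Bayes, P(first=yellow | the second ball drawn is black) = 3/11 / 1/2 = 6/11 ≈ 0.5455.

6/11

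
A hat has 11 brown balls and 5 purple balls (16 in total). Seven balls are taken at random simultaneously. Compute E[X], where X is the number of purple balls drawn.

35/16

By linearity of expectation, E[X] = Σ P(draw i is purple); by symmetry each draw (even without replacement) has P(purple) = 5/16.
E[X] = 7 · 5/16 = 35/16 ≈ 2.1875.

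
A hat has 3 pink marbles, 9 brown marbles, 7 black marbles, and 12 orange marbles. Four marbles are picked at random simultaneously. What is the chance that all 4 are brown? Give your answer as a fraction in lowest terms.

Unordered draws without replacement: count favorable combinations over C(31,4).
Favorable = C(3,0) · C(9,4) · C(7,0) · C(12,0) = 126; total = C(31,4) = 31465.
P = 126/31465 = 18/4495 ≈ 0.0040.

18/4495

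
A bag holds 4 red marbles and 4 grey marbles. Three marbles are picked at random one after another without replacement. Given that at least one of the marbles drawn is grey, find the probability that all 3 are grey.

P(all 3 grey) = C(4,3)/C(8,3) = 1/14; P(at least one grey) = 1 − C(4,3)/C(8,3) = 13/14.
Since 'all 3 grey' ⊆ 'at least one grey', P(all 3 | at least one) = 1/14 / 13/14 = 1/13 ≈ 0.0769.

1/13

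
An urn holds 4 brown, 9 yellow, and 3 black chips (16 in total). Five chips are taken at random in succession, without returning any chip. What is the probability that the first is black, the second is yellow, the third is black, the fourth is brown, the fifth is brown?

Multiply the conditional probability of each draw in order, without replacement, so each draw removes one from its color and from the total.
P = (3/16) · (9/15) · (2/14) · (4/13) · (3/12) = 9/7280 ≈ 0.0012.

9/7280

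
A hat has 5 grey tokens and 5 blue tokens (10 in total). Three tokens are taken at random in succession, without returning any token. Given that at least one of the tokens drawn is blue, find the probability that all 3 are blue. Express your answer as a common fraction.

1/11

P(all 3 blue) = C(5,3)/C(10,3) = 1/12; P(at least one blue) = 1 − C(5,3)/C(10,3) = 11/12.
Since 'all 3 blue' ⊆ 'at least one blue', P(all 3 | at least one) = 1/12 / 11/12 = 1/11 ≈ 0.0909.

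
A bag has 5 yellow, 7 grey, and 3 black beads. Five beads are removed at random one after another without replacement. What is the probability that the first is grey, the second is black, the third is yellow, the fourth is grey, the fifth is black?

Multiply the conditional probability of each draw in order, without replacement, so each draw removes one from its color and from the total.
P = (7/15) · (3/14) · (5/13) · (6/12) · (2/11) = 1/286 ≈ 0.0035.

1/286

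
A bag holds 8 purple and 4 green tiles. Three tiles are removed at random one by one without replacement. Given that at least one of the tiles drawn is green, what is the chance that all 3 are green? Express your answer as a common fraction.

1/41

P(all 3 green) = C(4,3)/C(12,3) = 1/55; P(at least one green) = 1 − C(8,3)/C(12,3) = 41/55.
Since 'all 3 green' ⊆ 'at least one green', P(all 3 | at least one) = 1/55 / 41/55 = 1/41 ≈ 0.0244.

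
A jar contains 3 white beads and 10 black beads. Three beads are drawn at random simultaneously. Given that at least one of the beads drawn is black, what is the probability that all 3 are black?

8/19

P(all 3 black) = C(10,3)/C(13,3) = 60/143; P(at least one black) = 1 − C(3,3)/C(13,3) = 285/286.
Since 'all 3 black' ⊆ 'at least one black', P(all 3 | at least one) = 60/143 / 285/286 = 8/19 ≈ 0.4211.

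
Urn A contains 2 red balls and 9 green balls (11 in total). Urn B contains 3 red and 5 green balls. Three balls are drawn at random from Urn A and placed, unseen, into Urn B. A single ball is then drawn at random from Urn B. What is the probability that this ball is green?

82/121

Condition on how many of the transferred balls are green (from Urn A: 9 green of 11; then Urn B has 11 total).
  1 green: C(9,1)C(2,2)/C(11,3) = 3/55; then P = 6/11
  2 green: C(9,2)C(2,1)/C(11,3) = 24/55; then P = 7/11
  3 green: C(9,3)C(2,0)/C(11,3) = 28/55; then P = 8/11
P(green from Urn B) = 82/121 ≈ 0.6777.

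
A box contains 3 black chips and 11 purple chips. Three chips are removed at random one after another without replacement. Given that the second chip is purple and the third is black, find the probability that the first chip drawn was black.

1/6

P(first=black and the second chip is purple and the third is black) = (3/14)·(11/13)·(2/12) = 11/364.
P(E) = Σ over first color = 11/364 + 55/364 = 33/182.
By Bayes, P(first=black | E) = 11/364 / 33/182 = 1/6 ≈ 0.1667.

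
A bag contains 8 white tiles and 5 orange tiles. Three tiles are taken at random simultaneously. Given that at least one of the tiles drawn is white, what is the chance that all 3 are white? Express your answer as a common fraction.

P(all 3 white) = C(8,3)/C(13,3) = 28/143; P(at least one white) = 1 − C(5,3)/C(13,3) = 138/143.
Since 'all 3 white' ⊆ 'at least one white', P(all 3 | at least one) = 28/143 / 138/143 = 14/69 ≈ 0.2029.

14/69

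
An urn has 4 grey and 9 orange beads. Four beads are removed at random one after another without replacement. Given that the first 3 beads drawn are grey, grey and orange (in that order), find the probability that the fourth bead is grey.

After removing 2 grey, 1 orange, the urn has 2 grey out of 10 remaining.
P(fourth is grey | given) = 2/10 = 1/5 ≈ 0.2000.

1/5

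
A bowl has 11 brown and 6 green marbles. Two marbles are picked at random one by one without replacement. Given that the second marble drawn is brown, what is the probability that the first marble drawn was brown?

5/8

P(first=brown and the second marble drawn is brown) = (11/17)·(10/16) = 55/136.
P(the second marble drawn is brown) = Σ over first color = 55/136 + 33/136 = 11/17.
By Bayes, P(first=brown | the second marble drawn is brown) = 55/136 / 11/17 = 5/8 ≈ 0.6250.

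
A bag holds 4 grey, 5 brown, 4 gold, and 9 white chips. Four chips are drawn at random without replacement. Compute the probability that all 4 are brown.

Unordered draws without replacement: count favorable combinations over C(22,4).
Favorable = C(4,0) · C(5,4) · C(4,0) · C(9,0) = 5; total = C(22,4) = 7315.
P = 5/7315 = 1/1463 ≈ 0.0007.

1/1463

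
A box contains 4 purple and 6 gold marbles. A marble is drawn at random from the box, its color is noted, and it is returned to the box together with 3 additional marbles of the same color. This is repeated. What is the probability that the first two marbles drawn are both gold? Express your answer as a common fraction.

27/65

After a gold draw the box holds 9 gold out of 13.
P = (6/10)·(9/13) = 27/65 ≈ 0.4154.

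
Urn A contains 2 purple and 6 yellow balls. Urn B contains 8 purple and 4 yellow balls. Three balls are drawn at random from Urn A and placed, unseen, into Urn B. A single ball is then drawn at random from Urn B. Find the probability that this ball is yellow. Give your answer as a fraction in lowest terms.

Condition on how many of the transferred balls are yellow (from Urn A: 6 yellow of 8; then Urn B has 15 total).
  1 yellow: C(6,1)C(2,2)/C(8,3) = 3/28; then P = 5/15
  2 yellow: C(6,2)C(2,1)/C(8,3) = 15/28; then P = 6/15
  3 yellow: C(6,3)C(2,0)/C(8,3) = 5/14; then P = 7/15
P(yellow from Urn B) = 5/12 ≈ 0.4167.

5/12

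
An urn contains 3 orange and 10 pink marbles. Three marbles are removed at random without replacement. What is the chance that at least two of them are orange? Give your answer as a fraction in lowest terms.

31/286

Sum the hypergeometric tail for j = 2,…,3 orange marbles.
Favorable = C(3,2)·C(10,1) + C(3,3)·C(10,0) = 31; total = C(13,3) = 286.
P = 31/286 = 31/286 ≈ 0.1084.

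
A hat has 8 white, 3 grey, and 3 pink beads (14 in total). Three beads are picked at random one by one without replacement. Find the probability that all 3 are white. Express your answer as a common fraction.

2/13

Unordered draws without replacement: count favorable combinations over C(14,3).
Favorable = C(8,3) · C(3,0) · C(3,0) = 56; total = C(14,3) = 364.
P = 56/364 = 2/13 ≈ 0.1538.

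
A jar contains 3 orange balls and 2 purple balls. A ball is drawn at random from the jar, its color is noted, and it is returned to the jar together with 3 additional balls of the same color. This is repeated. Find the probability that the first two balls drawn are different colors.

Either orange then purple, or purple then orange; after the first draw the total is 8.
P = (3/5)·(2/8) + (2/5)·(3/8) = 3/10 ≈ 0.3000.

3/10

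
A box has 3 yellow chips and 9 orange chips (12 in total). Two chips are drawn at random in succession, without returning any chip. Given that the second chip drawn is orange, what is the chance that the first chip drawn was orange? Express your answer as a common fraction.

P(first=orange and the second chip drawn is orange) = (9/12)·(8/11) = 6/11.
P(the second chip drawn is orange) = Σ over first color = 9/44 + 6/11 = 3/4.
By Bayes, P(first=orange | the second chip drawn is orange) = 6/11 / 3/4 = 8/11 ≈ 0.7273.

8/11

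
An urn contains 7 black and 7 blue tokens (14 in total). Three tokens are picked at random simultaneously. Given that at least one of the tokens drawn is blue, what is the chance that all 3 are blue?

5/47

P(all 3 blue) = C(7,3)/C(14,3) = 5/52; P(at least one blue) = 1 − C(7,3)/C(14,3) = 47/52.
Since 'all 3 blue' ⊆ 'at least one blue', P(all 3 | at least one) = 5/52 / 47/52 = 5/47 ≈ 0.1064.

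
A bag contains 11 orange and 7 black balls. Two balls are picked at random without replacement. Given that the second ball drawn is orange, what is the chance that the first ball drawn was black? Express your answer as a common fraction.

P(first=black and the second ball drawn is orange) = (7/18)·(11/17) = 77/306.
P(the second ball drawn is orange) = Σ over first color = 55/153 + 77/306 = 11/18.
By Bayes, P(first=black | the second ball drawn is orange) = 77/306 / 11/18 = 7/17 ≈ 0.4118.

7/17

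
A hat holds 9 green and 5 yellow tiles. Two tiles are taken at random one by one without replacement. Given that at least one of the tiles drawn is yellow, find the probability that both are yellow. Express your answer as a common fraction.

2/11

P(both yellow) = C(5,2)/C(14,2) = 10/91; P(at least one yellow) = 1 − C(9,2)/C(14,2) = 55/91.
Since 'both yellow' ⊆ 'at least one yellow', P(both | at least one) = 10/91 / 55/91 = 2/11 ≈ 0.1818.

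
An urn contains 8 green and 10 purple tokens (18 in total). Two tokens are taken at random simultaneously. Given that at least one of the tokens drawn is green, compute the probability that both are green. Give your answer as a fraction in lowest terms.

P(both green) = C(8,2)/C(18,2) = 28/153; P(at least one green) = 1 − C(10,2)/C(18,2) = 12/17.
Since 'both green' ⊆ 'at least one green', P(both | at least one) = 28/153 / 12/17 = 7/27 ≈ 0.2593.

7/27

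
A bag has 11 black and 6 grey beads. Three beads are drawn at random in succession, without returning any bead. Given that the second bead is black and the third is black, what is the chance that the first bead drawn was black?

3/5

P(first=black and the second bead is black and the third is black) = (11/17)·(10/16)·(9/15) = 33/136.
P(E) = Σ over first color = 33/136 + 11/68 = 55/136.
By Bayes, P(first=black | E) = 33/136 / 55/136 = 3/5 ≈ 0.6000.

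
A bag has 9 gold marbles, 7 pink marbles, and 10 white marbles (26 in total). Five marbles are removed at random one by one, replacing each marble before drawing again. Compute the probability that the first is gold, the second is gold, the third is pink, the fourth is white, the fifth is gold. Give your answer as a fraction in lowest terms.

Multiply the conditional probability of each draw in order, with replacement (the composition resets each draw).
P = (9/26) · (9/26) · (7/26) · (10/26) · (9/26) = 25515/5940688 ≈ 0.0043.

25515/5940688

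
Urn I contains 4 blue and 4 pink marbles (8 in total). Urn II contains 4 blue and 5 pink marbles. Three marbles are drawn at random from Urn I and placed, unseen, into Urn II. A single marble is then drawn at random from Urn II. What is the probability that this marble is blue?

Condition on how many of the transferred marbles are blue (from Urn I: 4 blue of 8; then Urn II has 12 total).
  0 blue: C(4,0)C(4,3)/C(8,3) = 1/14; then P = 4/12
  1 blue: C(4,1)C(4,2)/C(8,3) = 3/7; then P = 5/12
  2 blue: C(4,2)C(4,1)/C(8,3) = 3/7; then P = 6/12
  3 blue: C(4,3)C(4,0)/C(8,3) = 1/14; then P = 7/12
P(blue from Urn II) = 11/24 ≈ 0.4583.

11/24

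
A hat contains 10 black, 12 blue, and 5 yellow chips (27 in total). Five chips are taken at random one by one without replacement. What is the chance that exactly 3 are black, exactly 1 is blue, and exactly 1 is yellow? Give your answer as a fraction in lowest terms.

80/897

Unordered draws without replacement: count favorable combinations over C(27,5).
Favorable = C(10,3) · C(12,1) · C(5,1) = 7200; total = C(27,5) = 80730.
P = 7200/80730 = 80/897 ≈ 0.0892.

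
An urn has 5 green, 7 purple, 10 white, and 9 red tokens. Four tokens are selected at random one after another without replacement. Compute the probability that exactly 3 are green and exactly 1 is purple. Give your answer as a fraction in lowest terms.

Unordered draws without replacement: count favorable combinations over C(31,4).
Favorable = C(5,3) · C(7,1) · C(10,0) · C(9,0) = 70; total = C(31,4) = 31465.
P = 70/31465 = 2/899 ≈ 0.0022.

2/899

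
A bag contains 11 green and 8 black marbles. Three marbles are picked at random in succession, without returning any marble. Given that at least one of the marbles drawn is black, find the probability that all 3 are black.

14/201

P(all 3 black) = C(8,3)/C(19,3) = 56/969; P(at least one black) = 1 − C(11,3)/C(19,3) = 268/323.
Since 'all 3 black' ⊆ 'at least one black', P(all 3 | at least one) = 56/969 / 268/323 = 14/201 ≈ 0.0697.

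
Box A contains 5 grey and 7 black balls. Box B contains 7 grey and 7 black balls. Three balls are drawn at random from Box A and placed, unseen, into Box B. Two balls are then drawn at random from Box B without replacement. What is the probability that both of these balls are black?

1505/5984

Condition on how many of the transferred balls are black (from Box A: 7 black of 12; then Box B has 17 total).
  0 black: C(7,0)C(5,3)/C(12,3) = 1/22; then P = C(7,2)/C(17,2) = 21/136
  1 black: C(7,1)C(5,2)/C(12,3) = 7/22; then P = C(8,2)/C(17,2) = 7/34
  2 black: C(7,2)C(5,1)/C(12,3) = 21/44; then P = C(9,2)/C(17,2) = 9/34
  3 black: C(7,3)C(5,0)/C(12,3) = 7/44; then P = C(10,2)/C(17,2) = 45/136
P(both black) = 1505/5984 ≈ 0.2515.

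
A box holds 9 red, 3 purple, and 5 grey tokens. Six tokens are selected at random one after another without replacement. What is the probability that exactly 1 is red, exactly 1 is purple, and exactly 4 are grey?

Unordered draws without replacement: count favorable combinations over C(17,6).
Favorable = C(9,1) · C(3,1) · C(5,4) = 135; total = C(17,6) = 12376.
P = 135/12376 = 135/12376 ≈ 0.0109.

135/12376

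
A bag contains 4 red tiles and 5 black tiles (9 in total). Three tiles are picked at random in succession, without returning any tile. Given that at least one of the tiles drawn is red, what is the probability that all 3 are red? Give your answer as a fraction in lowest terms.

2/37

P(all 3 red) = C(4,3)/C(9,3) = 1/21; P(at least one red) = 1 − C(5,3)/C(9,3) = 37/42.
Since 'all 3 red' ⊆ 'at least one red', P(all 3 | at least one) = 1/21 / 37/42 = 2/37 ≈ 0.0541.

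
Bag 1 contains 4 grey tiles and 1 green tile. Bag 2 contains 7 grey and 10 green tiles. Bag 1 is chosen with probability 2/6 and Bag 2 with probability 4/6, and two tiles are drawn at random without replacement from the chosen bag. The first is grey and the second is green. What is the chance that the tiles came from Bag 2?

175/243

P(E | Bag 1) = 1/5; P(E | Bag 2) = 35/136.
P(E) = 1/3·1/5 + 2/3·35/136 = 81/340.
By Bayes' rule, P(Bag 2 | E) = 35/204 / 81/340 = 175/243 ≈ 0.7202.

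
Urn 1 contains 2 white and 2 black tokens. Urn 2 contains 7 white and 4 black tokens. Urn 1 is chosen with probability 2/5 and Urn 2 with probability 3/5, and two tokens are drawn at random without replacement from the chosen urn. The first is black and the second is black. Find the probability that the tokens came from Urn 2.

54/109

P(E | Urn 1) = 1/6; P(E | Urn 2) = 6/55.
P(E) = 2/5·1/6 + 3/5·6/55 = 109/825.
By Bayes' rule, P(Urn 2 | E) = 18/275 / 109/825 = 54/109 ≈ 0.4954.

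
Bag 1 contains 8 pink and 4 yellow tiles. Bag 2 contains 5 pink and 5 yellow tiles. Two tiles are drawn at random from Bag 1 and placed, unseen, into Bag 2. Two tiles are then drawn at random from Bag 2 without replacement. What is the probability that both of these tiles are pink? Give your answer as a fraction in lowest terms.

Condition on how many of the transferred tiles are pink (from Bag 1: 8 pink of 12; then Bag 2 has 12 total).
  0 pink: C(8,0)C(4,2)/C(12,2) = 1/11; then P = C(5,2)/C(12,2) = 5/33
  1 pink: C(8,1)C(4,1)/C(12,2) = 16/33; then P = C(6,2)/C(12,2) = 5/22
  2 pink: C(8,2)C(4,0)/C(12,2) = 14/33; then P = C(7,2)/C(12,2) = 7/22
P(both pink) = 94/363 ≈ 0.2590.

94/363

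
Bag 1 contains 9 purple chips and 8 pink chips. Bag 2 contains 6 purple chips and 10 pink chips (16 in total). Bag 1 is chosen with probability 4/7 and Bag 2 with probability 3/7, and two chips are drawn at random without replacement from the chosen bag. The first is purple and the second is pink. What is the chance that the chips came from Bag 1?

24/41

P(E | Bag 1) = 9/34; P(E | Bag 2) = 1/4.
P(E) = 4/7·9/34 + 3/7·1/4 = 123/476.
By Bayes' rule, P(Bag 1 | E) = 18/119 / 123/476 = 24/41 ≈ 0.5854.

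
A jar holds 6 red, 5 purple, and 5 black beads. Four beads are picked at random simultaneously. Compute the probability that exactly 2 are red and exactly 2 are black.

Unordered draws without replacement: count favorable combinations over C(16,4).
Favorable = C(6,2) · C(5,0) · C(5,2) = 150; total = C(16,4) = 1820.
P = 150/1820 = 15/182 ≈ 0.0824.

15/182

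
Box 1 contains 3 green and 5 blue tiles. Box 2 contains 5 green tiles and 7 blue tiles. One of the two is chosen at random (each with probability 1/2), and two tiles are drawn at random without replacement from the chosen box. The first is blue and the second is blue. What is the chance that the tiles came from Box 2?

P(E | Box 1) = 5/14; P(E | Box 2) = 7/22.
P(E) = 1/2·5/14 + 1/2·7/22 = 26/77.
By Bayes' rule, P(Box 2 | E) = 7/44 / 26/77 = 49/104 ≈ 0.4712.

49/104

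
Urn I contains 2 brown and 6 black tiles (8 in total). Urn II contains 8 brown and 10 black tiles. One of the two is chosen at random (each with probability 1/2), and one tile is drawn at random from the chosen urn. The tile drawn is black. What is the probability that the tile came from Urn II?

P(black | Urn I) = 3/4; P(black | Urn II) = 5/9.
P(black) = 1/2·3/4 + 1/2·5/9 = 47/72.
By Bayes' rule, P(Urn II | black) = 5/18 / 47/72 = 20/47 ≈ 0.4255.

20/47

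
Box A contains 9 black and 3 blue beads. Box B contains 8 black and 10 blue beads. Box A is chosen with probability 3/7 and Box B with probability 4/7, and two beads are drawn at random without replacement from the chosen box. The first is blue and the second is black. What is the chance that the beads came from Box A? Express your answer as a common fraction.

4131/11171

P(E | Box A) = 9/44; P(E | Box B) = 40/153.
P(E) = 3/7·9/44 + 4/7·40/153 = 11171/47124.
By Bayes' rule, P(Box A | E) = 27/308 / 11171/47124 = 4131/11171 ≈ 0.3698.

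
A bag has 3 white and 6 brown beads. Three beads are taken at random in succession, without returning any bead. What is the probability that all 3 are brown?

Unordered draws without replacement: count favorable combinations over C(9,3).
Favorable = C(3,0) · C(6,3) = 20; total = C(9,3) = 84.
P = 20/84 = 5/21 ≈ 0.2381.

5/21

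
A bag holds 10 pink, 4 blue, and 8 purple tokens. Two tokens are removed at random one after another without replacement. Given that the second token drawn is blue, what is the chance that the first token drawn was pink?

10/21

P(first=pink and the second token drawn is blue) = (10/22)·(4/21) = 20/231.
P(the second token drawn is blue) = Σ over first color = 20/231 + 2/77 + 16/231 = 2/11.
By Bayes, P(first=pink | the second token drawn is blue) = 20/231 / 2/11 = 10/21 ≈ 0.4762.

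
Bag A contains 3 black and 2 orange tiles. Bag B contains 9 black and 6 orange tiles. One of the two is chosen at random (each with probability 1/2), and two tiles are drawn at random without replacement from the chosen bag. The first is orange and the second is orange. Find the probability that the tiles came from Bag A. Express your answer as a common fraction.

7/17

P(E | Bag A) = 1/10; P(E | Bag B) = 1/7.
P(E) = 1/2·1/10 + 1/2·1/7 = 17/140.
By Bayes' rule, P(Bag A | E) = 1/20 / 17/140 = 7/17 ≈ 0.4118.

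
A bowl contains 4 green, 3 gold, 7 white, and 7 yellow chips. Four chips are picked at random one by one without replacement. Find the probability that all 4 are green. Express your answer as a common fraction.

Unordered draws without replacement: count favorable combinations over C(21,4).
Favorable = C(4,4) · C(3,0) · C(7,0) · C(7,0) = 1; total = C(21,4) = 5985.
P = 1/5985 = 1/5985 ≈ 0.0002.

1/5985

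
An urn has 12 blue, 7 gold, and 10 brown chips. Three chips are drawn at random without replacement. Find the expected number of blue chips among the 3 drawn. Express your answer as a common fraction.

36/29

By linearity of expectation, E[X] = Σ P(draw i is blue); by symmetry each draw (even without replacement) has P(blue) = 12/29.
E[X] = 3 · 12/29 = 36/29 ≈ 1.2414.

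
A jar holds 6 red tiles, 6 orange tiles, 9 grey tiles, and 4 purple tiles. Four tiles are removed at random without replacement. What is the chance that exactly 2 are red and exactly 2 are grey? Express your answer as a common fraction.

Unordered draws without replacement: count favorable combinations over C(25,4).
Favorable = C(6,2) · C(6,0) · C(9,2) · C(4,0) = 540; total = C(25,4) = 12650.
P = 540/12650 = 54/1265 ≈ 0.0427.

54/1265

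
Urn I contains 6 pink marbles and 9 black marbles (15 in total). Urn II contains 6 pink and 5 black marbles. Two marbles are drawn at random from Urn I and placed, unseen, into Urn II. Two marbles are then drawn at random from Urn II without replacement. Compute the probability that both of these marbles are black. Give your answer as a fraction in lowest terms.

22/105

Condition on how many of the transferred marbles are black (from Urn I: 9 black of 15; then Urn II has 13 total).
  0 black: C(9,0)C(6,2)/C(15,2) = 1/7; then P = C(5,2)/C(13,2) = 5/39
  1 black: C(9,1)C(6,1)/C(15,2) = 18/35; then P = C(6,2)/C(13,2) = 5/26
  2 black: C(9,2)C(6,0)/C(15,2) = 12/35; then P = C(7,2)/C(13,2) = 7/26
P(both black) = 22/105 ≈ 0.2095.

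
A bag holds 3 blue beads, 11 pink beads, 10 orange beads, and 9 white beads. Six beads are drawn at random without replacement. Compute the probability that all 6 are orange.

15/79112

Unordered draws without replacement: count favorable combinations over C(33,6).
Favorable = C(3,0) · C(11,0) · C(10,6) · C(9,0) = 210; total = C(33,6) = 1107568.
P = 210/1107568 = 15/79112 ≈ 0.0002.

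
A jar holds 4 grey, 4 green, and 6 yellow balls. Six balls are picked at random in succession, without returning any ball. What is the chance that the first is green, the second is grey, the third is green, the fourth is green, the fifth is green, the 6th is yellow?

Multiply the conditional probability of each draw in order, without replacement, so each draw removes one from its color and from the total.
P = (4/14) · (4/13) · (3/12) · (2/11) · (1/10) · (6/9) = 4/15015 ≈ 0.0003.

4/15015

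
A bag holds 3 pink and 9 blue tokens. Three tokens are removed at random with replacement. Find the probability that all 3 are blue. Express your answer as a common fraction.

27/64

Multiply the conditional probability of each draw in order, with replacement (the composition resets each draw).
P = (9/12) · (9/12) · (9/12) = 27/64 ≈ 0.4219.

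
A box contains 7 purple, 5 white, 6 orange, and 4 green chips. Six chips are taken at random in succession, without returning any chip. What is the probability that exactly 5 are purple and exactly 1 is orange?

6/3553

Unordered draws without replacement: count favorable combinations over C(22,6).
Favorable = C(7,5) · C(5,0) · C(6,1) · C(4,0) = 126; total = C(22,6) = 74613.
P = 126/74613 = 6/3553 ≈ 0.0017.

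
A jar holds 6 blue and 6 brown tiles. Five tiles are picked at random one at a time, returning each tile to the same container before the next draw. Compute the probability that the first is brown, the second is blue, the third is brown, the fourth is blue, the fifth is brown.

Multiply the conditional probability of each draw in order, with replacement (the composition resets each draw).
P = (6/12) · (6/12) · (6/12) · (6/12) · (6/12) = 1/32 ≈ 0.0312.

1/32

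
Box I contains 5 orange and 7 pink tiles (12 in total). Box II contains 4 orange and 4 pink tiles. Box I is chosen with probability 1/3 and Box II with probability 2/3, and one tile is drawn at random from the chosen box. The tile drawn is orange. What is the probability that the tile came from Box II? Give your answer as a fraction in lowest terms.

12/17

P(orange | Box I) = 5/12; P(orange | Box II) = 1/2.
P(orange) = 1/3·5/12 + 2/3·1/2 = 17/36.
By Bayes' rule, P(Box II | orange) = 1/3 / 17/36 = 12/17 ≈ 0.7059.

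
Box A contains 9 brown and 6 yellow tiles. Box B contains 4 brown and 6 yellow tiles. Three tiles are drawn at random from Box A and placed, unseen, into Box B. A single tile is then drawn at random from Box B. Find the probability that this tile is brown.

29/65

Condition on how many of the transferred tiles are brown (from Box A: 9 brown of 15; then Box B has 13 total).
  0 brown: C(9,0)C(6,3)/C(15,3) = 4/91; then P = 4/13
  1 brown: C(9,1)C(6,2)/C(15,3) = 27/91; then P = 5/13
  2 brown: C(9,2)C(6,1)/C(15,3) = 216/455; then P = 6/13
  3 brown: C(9,3)C(6,0)/C(15,3) = 12/65; then P = 7/13
P(brown from Box B) = 29/65 ≈ 0.4462.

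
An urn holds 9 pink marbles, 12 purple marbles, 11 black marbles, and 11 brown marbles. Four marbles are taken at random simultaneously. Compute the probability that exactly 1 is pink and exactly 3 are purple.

198/12341

Unordered draws without replacement: count favorable combinations over C(43,4).
Favorable = C(9,1) · C(12,3) · C(11,0) · C(11,0) = 1980; total = C(43,4) = 123410.
P = 1980/123410 = 198/12341 ≈ 0.0160.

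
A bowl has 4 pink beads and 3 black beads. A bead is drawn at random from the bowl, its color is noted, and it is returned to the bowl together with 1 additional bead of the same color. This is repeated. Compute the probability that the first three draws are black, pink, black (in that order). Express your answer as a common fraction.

2/21

Track the composition after each reinforcement of +1.
P = (3/7) · (4/8) · (4/9) = 2/21 ≈ 0.0952.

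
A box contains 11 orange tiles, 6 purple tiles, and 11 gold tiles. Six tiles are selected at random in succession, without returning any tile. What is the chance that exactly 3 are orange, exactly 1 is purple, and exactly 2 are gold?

Unordered draws without replacement: count favorable combinations over C(28,6).
Favorable = C(11,3) · C(6,1) · C(11,2) = 54450; total = C(28,6) = 376740.
P = 54450/376740 = 605/4186 ≈ 0.1445.

605/4186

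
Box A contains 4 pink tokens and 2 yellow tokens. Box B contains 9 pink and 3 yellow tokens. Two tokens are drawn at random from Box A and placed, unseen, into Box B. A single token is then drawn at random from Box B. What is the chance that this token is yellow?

11/42

Condition on how many of the transferred tokens are yellow (from Box A: 2 yellow of 6; then Box B has 14 total).
  0 yellow: C(2,0)C(4,2)/C(6,2) = 2/5; then P = 3/14
  1 yellow: C(2,1)C(4,1)/C(6,2) = 8/15; then P = 4/14
  2 yellow: C(2,2)C(4,0)/C(6,2) = 1/15; then P = 5/14
P(yellow from Box B) = 11/42 ≈ 0.2619.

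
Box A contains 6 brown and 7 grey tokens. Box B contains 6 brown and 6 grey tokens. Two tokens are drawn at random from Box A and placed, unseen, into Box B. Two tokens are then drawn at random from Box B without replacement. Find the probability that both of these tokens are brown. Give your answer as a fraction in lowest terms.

77/338

Condition on how many of the transferred tokens are brown (from Box A: 6 brown of 13; then Box B has 14 total).
  0 brown: C(6,0)C(7,2)/C(13,2) = 7/26; then P = C(6,2)/C(14,2) = 15/91
  1 brown: C(6,1)C(7,1)/C(13,2) = 7/13; then P = C(7,2)/C(14,2) = 3/13
  2 brown: C(6,2)C(7,0)/C(13,2) = 5/26; then P = C(8,2)/C(14,2) = 4/13
P(both brown) = 77/338 ≈ 0.2278.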